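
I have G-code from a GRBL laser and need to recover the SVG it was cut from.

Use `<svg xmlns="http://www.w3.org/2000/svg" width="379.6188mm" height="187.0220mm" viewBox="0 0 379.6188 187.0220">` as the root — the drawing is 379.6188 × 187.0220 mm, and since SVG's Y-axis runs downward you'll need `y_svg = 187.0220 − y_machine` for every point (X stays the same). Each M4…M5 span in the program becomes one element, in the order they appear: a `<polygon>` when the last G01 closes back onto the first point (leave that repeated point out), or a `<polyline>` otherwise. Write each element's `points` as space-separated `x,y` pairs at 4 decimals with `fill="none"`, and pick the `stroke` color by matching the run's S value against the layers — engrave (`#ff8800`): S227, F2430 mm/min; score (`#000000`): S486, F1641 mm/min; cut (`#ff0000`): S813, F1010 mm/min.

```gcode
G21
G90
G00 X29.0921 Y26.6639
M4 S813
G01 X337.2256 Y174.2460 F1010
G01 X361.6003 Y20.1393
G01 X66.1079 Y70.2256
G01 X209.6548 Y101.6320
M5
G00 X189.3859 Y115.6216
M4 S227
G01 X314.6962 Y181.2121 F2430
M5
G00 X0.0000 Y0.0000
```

<svg xmlns="http://www.w3.org/2000/svg" width="379.6188mm" height="187.0220mm" viewBox="0 0 379.6188 187.0220">
  <polyline points="29.0921,160.3581 337.2256,12.7760 361.6003,166.8827 66.1079,116.7964 209.6548,85.3900" fill="none" stroke="#ff0000"/>
  <polyline points="189.3859,71.4004 314.6962,5.8099" fill="none" stroke="#ff8800"/>
</svg>

Each laser-on run becomes one SVG element. Flip Y back into SVG space with y_svg = 187.0220 − y_machine.

Run 1: power S813 maps to stroke `#ff0000` (cut). The run is open, so emit a `<polyline>` with points (Y-flipped): 29.0921,160.3581 337.2256,12.7760 361.6003,166.8827 66.1079,116.7964 209.6548,85.3900.

Run 2: the run's S227 means `#ff8800` (engrave). The run is open, so emit a `<polyline>` with points (Y-flipped): 189.3859,71.4004 314.6962,5.8099.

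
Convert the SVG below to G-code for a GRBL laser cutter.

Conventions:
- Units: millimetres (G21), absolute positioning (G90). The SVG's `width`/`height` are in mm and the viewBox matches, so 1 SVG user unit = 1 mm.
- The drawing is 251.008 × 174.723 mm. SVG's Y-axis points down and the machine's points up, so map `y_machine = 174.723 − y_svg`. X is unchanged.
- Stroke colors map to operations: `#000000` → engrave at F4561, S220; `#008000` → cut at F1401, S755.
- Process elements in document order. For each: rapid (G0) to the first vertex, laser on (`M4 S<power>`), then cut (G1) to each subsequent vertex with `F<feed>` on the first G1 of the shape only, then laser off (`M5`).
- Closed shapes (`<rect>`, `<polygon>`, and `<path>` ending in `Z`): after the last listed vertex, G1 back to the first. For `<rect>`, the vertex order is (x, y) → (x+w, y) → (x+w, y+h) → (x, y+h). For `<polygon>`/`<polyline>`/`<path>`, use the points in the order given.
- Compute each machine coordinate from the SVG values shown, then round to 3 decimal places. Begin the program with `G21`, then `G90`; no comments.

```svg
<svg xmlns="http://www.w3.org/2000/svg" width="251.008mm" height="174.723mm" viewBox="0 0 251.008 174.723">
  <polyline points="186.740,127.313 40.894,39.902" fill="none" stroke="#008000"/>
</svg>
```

G21
G90
G0 X186.740 Y47.410
M4 S755
G1 X40.894 Y134.821 F1401
M5

viewBox `0 0 251.008 174.723` with mm width/height → 1 unit = 1 mm. Flip: y_m = 174.723 − y_svg.

**Shape 1** — `<polyline>` line segment, stroke `#008000` → cut (S755, F1401). Machine vertices: (186.740,47.410) → (40.894,134.821). Open path.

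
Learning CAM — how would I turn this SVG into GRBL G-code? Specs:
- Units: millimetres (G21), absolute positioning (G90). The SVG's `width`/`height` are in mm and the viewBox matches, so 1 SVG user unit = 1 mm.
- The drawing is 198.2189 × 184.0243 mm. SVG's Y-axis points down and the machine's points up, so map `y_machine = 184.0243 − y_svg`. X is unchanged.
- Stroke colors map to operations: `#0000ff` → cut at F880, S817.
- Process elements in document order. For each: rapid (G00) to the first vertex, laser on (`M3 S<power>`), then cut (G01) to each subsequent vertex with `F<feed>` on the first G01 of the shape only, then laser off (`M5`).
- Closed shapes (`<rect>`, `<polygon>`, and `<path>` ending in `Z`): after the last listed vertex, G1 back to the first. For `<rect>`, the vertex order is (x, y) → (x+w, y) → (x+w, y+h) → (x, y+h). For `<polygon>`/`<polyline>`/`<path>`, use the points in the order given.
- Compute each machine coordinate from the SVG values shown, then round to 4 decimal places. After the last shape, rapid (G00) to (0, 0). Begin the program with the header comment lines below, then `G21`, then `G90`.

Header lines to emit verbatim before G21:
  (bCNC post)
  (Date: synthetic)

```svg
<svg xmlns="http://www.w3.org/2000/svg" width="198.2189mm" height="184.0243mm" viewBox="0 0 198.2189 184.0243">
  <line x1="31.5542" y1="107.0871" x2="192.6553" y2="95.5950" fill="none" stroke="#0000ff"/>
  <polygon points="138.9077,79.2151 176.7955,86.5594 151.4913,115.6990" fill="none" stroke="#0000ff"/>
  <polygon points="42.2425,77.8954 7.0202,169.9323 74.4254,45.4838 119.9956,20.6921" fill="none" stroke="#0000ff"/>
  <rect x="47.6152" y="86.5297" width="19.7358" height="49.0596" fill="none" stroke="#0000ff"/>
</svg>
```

1 u = 1 mm; y_m = 184.0243 − y.

[1] `<line>` line segment, #0000ff→cut S817 F880: (31.5542,76.9372) → (192.6553,88.4293)

[2] `<polygon>` regular polygon, #0000ff→cut S817 F880: (138.9077,104.8092) → (176.7955,97.4649) → (151.4913,68.3253) → (138.9077,104.8092) (closed)

[3] `<polygon>` closed polygon, #0000ff→cut S817 F880: (42.2425,106.1289) → (7.0202,14.0920) → (74.4254,138.5405) → (119.9956,163.3322) → (42.2425,106.1289) (closed)

[4] `<rect>` rectangle, #0000ff→cut S817 F880: (47.6152,97.4946) → (67.3510,97.4946) → (67.3510,48.4350) → (47.6152,48.4350) → (47.6152,97.4946) (closed)

(bCNC post)
(Date: synthetic)
G21
G90
G00 X31.5542 Y76.9372
M3 S817
G01 X192.6553 Y88.4293 F880
M5
G00 X138.9077 Y104.8092
M3 S817
G01 X176.7955 Y97.4649 F880
G01 X151.4913 Y68.3253
G01 X138.9077 Y104.8092
M5
G00 X42.2425 Y106.1289
M3 S817
G01 X7.0202 Y14.0920 F880
G01 X74.4254 Y138.5405
G01 X119.9956 Y163.3322
G01 X42.2425 Y106.1289
M5
G00 X47.6152 Y97.4946
M3 S817
G01 X67.3510 Y97.4946 F880
G01 X67.3510 Y48.4350
G01 X47.6152 Y48.4350
G01 X47.6152 Y97.4946
M5
G00 X0.0000 Y0.0000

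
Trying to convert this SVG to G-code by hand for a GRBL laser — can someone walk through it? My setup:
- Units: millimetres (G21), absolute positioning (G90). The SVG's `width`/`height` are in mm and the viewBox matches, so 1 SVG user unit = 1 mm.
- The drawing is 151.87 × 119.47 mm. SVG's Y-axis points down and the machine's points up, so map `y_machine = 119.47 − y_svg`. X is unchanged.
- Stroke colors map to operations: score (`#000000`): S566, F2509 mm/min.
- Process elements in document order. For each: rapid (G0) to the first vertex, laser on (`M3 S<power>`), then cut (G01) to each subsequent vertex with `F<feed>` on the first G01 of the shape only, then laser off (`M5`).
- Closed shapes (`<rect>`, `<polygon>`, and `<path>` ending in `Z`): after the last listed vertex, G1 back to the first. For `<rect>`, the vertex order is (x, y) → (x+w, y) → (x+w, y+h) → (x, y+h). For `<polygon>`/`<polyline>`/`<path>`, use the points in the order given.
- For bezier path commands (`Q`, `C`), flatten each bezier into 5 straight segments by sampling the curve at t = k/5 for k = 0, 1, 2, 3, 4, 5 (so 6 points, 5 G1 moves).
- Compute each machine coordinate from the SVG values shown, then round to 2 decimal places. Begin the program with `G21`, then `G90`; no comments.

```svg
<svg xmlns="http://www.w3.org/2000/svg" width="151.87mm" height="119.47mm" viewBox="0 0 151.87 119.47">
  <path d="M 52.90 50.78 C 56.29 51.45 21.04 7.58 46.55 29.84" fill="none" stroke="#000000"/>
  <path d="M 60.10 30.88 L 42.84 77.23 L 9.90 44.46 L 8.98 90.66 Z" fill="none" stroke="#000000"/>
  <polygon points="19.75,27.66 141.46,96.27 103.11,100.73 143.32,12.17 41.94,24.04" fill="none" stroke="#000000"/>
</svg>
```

G21
G90
G0 X52.90 Y68.69
M3 S566
G01 X51.09 Y72.75 F2509
G01 X44.78 Y82.18
G01 X38.74 Y91.68
G01 X37.74 Y95.94
G01 X46.55 Y89.63
M5
G0 X60.10 Y88.59
M3 S566
G01 X42.84 Y42.24 F2509
G01 X9.90 Y75.01
G01 X8.98 Y28.81
G01 X60.10 Y88.59
M5
G0 X19.75 Y91.81
M3 S566
G01 X141.46 Y23.20 F2509
G01 X103.11 Y18.74
G01 X143.32 Y107.30
G01 X41.94 Y95.43
G01 X19.75 Y91.81
M5

Since the viewBox matches the mm dimensions, user units are millimetres directly. The only transform is the Y-flip y_m = 119.47 − y_svg.

Shape 1 is a cubic bezier drawn with `<path>`. Its stroke #000000 means score at S566, F2509. After flipping Y the toolpath is (52.90,68.69) → (51.09,72.75) → (44.78,82.18) → (38.74,91.68) → (37.74,95.94) → (46.55,89.63).

Shape 2 is a closed polygon drawn with `<path>`. Its stroke #000000 means score at S566, F2509. After flipping Y the toolpath is (60.10,88.59) → (42.84,42.24) → (9.90,75.01) → (8.98,28.81) → (60.10,88.59), returning to the start.

Shape 3 is a closed polygon drawn with `<polygon>`. Its stroke #000000 means score at S566, F2509. After flipping Y the toolpath is (19.75,91.81) → (141.46,23.20) → (103.11,18.74) → (143.32,107.30) → (41.94,95.43) → (19.75,91.81), returning to the start.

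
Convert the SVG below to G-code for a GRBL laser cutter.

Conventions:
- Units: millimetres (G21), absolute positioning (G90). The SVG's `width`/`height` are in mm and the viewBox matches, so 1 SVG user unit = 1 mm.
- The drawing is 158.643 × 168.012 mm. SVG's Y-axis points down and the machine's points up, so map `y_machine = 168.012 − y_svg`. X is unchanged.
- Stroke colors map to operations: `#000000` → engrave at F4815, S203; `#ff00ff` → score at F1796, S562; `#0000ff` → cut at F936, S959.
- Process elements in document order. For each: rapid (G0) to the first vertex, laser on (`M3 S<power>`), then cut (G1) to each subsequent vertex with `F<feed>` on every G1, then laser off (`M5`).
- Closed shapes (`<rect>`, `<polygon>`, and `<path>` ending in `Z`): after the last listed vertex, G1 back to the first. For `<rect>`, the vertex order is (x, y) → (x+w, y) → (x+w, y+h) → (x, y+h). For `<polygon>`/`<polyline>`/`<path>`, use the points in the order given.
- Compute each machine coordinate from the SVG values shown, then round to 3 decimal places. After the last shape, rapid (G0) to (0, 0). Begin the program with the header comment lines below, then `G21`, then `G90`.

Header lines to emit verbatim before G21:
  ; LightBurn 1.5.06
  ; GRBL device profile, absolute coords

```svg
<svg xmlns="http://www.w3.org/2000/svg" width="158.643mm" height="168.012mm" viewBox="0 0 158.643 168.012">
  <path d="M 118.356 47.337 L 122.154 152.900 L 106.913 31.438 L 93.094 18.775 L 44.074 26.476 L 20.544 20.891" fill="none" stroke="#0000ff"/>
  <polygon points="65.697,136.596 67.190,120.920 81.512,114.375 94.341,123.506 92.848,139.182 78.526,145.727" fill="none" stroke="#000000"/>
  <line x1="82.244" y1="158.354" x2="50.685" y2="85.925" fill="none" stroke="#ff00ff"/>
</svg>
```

; LightBurn 1.5.06
; GRBL device profile, absolute coords
G21
G90
G0 X118.356 Y120.675
M3 S959
G1 X122.154 Y15.112 F936
G1 X106.913 Y136.574 F936
G1 X93.094 Y149.237 F936
G1 X44.074 Y141.536 F936
G1 X20.544 Y147.121 F936
M5
G0 X65.697 Y31.416
M3 S203
G1 X67.190 Y47.092 F4815
G1 X81.512 Y53.637 F4815
G1 X94.341 Y44.506 F4815
G1 X92.848 Y28.830 F4815
G1 X78.526 Y22.285 F4815
G1 X65.697 Y31.416 F4815
M5
G0 X82.244 Y9.658
M3 S562
G1 X50.685 Y82.087 F1796
M5
G0 X0.000 Y0.000

viewBox `0 0 158.643 168.012` with mm width/height → 1 unit = 1 mm. Flip: y_m = 168.012 − y_svg.

**Shape 1** — `<path>` open polyline, stroke `#0000ff` → cut (S959, F936). Machine vertices: (118.356,120.675) → (122.154,15.112) → (106.913,136.574) → (93.094,149.237) → (44.074,141.536) → (20.544,147.121). Open path.

**Shape 2** — `<polygon>` regular polygon, stroke `#000000` → engrave (S203, F4815). Machine vertices: (65.697,31.416) → (67.190,47.092) → (81.512,53.637) → (94.341,44.506) → (92.848,28.830) → (78.526,22.285) → (65.697,31.416). Closed: final G1 returns to the first vertex.

**Shape 3** — `<line>` line segment, stroke `#ff00ff` → score (S562, F1796). Machine vertices: (82.244,9.658) → (50.685,82.087). Open path.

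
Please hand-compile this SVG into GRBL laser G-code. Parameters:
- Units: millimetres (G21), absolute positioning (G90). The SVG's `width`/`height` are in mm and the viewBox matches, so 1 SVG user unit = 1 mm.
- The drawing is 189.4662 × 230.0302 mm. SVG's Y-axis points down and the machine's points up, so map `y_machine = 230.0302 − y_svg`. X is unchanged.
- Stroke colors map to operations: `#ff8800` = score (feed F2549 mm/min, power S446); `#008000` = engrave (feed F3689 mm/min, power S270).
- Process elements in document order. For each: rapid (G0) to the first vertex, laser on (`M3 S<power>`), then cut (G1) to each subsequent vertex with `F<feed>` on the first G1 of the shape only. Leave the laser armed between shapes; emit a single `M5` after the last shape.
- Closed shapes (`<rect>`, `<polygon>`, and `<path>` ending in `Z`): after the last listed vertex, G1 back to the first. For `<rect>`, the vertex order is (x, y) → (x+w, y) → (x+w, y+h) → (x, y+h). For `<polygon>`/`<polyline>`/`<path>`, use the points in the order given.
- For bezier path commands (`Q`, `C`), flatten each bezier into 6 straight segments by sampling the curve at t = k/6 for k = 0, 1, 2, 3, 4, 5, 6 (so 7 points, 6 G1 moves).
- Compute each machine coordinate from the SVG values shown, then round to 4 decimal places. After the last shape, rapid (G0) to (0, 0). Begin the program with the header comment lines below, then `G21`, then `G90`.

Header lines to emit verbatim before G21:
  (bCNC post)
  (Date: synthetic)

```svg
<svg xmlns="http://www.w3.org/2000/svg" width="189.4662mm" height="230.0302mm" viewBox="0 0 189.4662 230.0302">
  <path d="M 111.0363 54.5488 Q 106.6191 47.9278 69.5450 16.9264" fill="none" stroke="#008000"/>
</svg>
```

Since the viewBox matches the mm dimensions, user units are millimetres directly. The only transform is the Y-flip y_m = 230.0302 − y_svg.

Shape 1 is a quadratic bezier drawn with `<path>`. Its stroke #008000 means engrave at S270, F3689. After flipping Y the toolpath is (111.0363,175.4814) → (108.6568,178.3656) → (104.4630,182.6043) → (98.4549,188.1975) → (90.6325,195.1451) → (80.9959,203.4472) → (69.5450,213.1038).

(bCNC post)
(Date: synthetic)
G21
G90
G0 X111.0363 Y175.4814
M3 S270
G1 X108.6568 Y178.3656 F3689
G1 X104.4630 Y182.6043
G1 X98.4549 Y188.1975
G1 X90.6325 Y195.1451
G1 X80.9959 Y203.4472
G1 X69.5450 Y213.1038
M5
G0 X0.0000 Y0.0000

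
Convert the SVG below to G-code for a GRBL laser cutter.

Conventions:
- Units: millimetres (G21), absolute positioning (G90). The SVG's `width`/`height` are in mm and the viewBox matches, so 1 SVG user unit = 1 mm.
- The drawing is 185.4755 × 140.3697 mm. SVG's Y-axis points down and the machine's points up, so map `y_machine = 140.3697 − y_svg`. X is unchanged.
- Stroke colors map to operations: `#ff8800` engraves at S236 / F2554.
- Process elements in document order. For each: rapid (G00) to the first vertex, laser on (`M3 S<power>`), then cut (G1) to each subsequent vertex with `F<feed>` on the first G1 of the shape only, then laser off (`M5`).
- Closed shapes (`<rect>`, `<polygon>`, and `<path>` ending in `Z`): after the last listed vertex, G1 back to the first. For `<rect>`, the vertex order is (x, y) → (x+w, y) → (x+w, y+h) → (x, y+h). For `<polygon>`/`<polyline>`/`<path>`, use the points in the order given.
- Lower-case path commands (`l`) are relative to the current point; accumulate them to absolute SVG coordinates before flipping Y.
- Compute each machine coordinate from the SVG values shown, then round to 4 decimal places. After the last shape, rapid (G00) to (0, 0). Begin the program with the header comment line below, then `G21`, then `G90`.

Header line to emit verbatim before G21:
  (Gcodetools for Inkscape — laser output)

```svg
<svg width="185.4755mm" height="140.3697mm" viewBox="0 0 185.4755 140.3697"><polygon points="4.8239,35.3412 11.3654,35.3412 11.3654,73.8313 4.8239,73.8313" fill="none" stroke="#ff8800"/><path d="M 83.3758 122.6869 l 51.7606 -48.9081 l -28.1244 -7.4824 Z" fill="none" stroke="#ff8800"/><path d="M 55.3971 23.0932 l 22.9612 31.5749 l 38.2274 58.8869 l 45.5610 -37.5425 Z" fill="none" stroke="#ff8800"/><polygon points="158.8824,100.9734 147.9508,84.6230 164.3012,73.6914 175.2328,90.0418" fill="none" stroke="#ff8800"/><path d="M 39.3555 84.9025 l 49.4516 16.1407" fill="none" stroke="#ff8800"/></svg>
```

Since the viewBox matches the mm dimensions, user units are millimetres directly. The only transform is the Y-flip y_m = 140.3697 − y_svg.

Shape 1 is a rectangle drawn with `<polygon>`. Its stroke #ff8800 means engrave at S236, F2554. After flipping Y the toolpath is (4.8239,105.0285) → (11.3654,105.0285) → (11.3654,66.5384) → (4.8239,66.5384) → (4.8239,105.0285), returning to the start.

Shape 2 is a closed polygon drawn with `<path>`. Its stroke #ff8800 means engrave at S236, F2554. After flipping Y the toolpath is (83.3758,17.6828) → (135.1364,66.5909) → (107.0120,74.0733) → (83.3758,17.6828), returning to the start.

Shape 3 is a closed polygon drawn with `<path>`. Its stroke #ff8800 means engrave at S236, F2554. After flipping Y the toolpath is (55.3971,117.2765) → (78.3583,85.7016) → (116.5857,26.8147) → (162.1467,64.3572) → (55.3971,117.2765), returning to the start.

Shape 4 is a regular polygon drawn with `<polygon>`. Its stroke #ff8800 means engrave at S236, F2554. After flipping Y the toolpath is (158.8824,39.3963) → (147.9508,55.7467) → (164.3012,66.6783) → (175.2328,50.3279) → (158.8824,39.3963), returning to the start.

Shape 5 is a line segment drawn with `<path>`. Its stroke #ff8800 means engrave at S236, F2554. After flipping Y the toolpath is (39.3555,55.4672) → (88.8071,39.3265).

(Gcodetools for Inkscape — laser output)
G21
G90
G00 X4.8239 Y105.0285
M3 S236
G1 X11.3654 Y105.0285 F2554
G1 X11.3654 Y66.5384
G1 X4.8239 Y66.5384
G1 X4.8239 Y105.0285
M5
G00 X83.3758 Y17.6828
M3 S236
G1 X135.1364 Y66.5909 F2554
G1 X107.0120 Y74.0733
G1 X83.3758 Y17.6828
M5
G00 X55.3971 Y117.2765
M3 S236
G1 X78.3583 Y85.7016 F2554
G1 X116.5857 Y26.8147
G1 X162.1467 Y64.3572
G1 X55.3971 Y117.2765
M5
G00 X158.8824 Y39.3963
M3 S236
G1 X147.9508 Y55.7467 F2554
G1 X164.3012 Y66.6783
G1 X175.2328 Y50.3279
G1 X158.8824 Y39.3963
M5
G00 X39.3555 Y55.4672
M3 S236
G1 X88.8071 Y39.3265 F2554
M5
G00 X0.0000 Y0.0000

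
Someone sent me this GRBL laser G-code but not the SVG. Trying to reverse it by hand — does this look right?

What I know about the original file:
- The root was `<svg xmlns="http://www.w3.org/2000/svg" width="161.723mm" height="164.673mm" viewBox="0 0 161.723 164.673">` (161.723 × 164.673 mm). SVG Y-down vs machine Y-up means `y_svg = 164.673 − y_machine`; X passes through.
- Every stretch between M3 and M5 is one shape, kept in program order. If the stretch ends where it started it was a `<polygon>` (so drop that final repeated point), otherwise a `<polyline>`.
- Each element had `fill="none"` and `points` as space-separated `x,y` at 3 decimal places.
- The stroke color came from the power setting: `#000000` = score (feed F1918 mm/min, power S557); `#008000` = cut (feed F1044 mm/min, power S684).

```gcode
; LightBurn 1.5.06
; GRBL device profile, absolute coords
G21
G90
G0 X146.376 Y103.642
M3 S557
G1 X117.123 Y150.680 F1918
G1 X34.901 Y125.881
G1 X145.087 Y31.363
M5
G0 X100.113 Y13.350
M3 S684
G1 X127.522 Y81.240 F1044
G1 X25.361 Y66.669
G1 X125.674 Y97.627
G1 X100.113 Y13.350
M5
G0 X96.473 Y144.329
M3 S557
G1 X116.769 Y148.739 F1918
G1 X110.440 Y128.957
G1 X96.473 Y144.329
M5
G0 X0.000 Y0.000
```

Machine Y-up, SVG Y-down with viewBox height 164.673, so y_svg = 164.673 − y_machine; X carries over.

Run 1: S557 ⇒ score layer `#000000`. The run is open, so emit a `<polyline>` with points (Y-flipped): 146.376,61.031 117.123,13.993 34.901,38.792 145.087,133.310.

Run 2: S684 ⇒ cut layer `#008000`. The run returns to its start, so emit a `<polygon>` with points (Y-flipped): 100.113,151.323 127.522,83.433 25.361,98.004 125.674,67.046.

Run 3: power S557 maps to stroke `#000000` (score). The run returns to its start, so emit a `<polygon>` with points (Y-flipped): 96.473,20.344 116.769,15.934 110.440,35.716.

<svg xmlns="http://www.w3.org/2000/svg" width="161.723mm" height="164.673mm" viewBox="0 0 161.723 164.673">
  <polyline points="146.376,61.031 117.123,13.993 34.901,38.792 145.087,133.310" fill="none" stroke="#000000"/>
  <polygon points="100.113,151.323 127.522,83.433 25.361,98.004 125.674,67.046" fill="none" stroke="#008000"/>
  <polygon points="96.473,20.344 116.769,15.934 110.440,35.716" fill="none" stroke="#000000"/>
</svg>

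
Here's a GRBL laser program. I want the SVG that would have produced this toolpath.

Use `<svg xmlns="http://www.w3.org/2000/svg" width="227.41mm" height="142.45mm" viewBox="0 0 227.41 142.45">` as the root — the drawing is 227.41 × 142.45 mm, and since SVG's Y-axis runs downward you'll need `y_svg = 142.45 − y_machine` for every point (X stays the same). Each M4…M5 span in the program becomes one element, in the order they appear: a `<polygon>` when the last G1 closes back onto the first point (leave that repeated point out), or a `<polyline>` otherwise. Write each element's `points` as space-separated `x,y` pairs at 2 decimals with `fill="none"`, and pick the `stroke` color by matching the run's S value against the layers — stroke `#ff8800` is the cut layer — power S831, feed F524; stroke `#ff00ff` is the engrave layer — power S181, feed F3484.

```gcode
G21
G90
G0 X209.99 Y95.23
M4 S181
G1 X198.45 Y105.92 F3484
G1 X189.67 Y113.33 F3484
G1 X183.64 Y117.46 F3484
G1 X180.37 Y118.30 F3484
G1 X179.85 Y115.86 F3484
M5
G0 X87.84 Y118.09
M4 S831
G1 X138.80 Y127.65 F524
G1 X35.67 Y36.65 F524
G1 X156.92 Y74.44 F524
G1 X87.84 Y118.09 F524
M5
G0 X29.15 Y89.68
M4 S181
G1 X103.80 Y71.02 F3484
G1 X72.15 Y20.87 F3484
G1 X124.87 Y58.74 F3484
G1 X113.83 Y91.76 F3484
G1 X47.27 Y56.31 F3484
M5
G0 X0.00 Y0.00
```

Each laser-on run becomes one SVG element. Flip Y back into SVG space with y_svg = 142.45 − y_machine.

Run 1: S181 ⇒ engrave layer `#ff00ff`. The run is open, so emit a `<polyline>` with points (Y-flipped): 209.99,47.22 198.45,36.53 189.67,29.12 183.64,24.99 180.37,24.15 179.85,26.59.

Run 2: the run's S831 means `#ff8800` (cut). The run returns to its start, so emit a `<polygon>` with points (Y-flipped): 87.84,24.36 138.80,14.80 35.67,105.80 156.92,68.01.

Run 3: power S181 maps to stroke `#ff00ff` (engrave). The run is open, so emit a `<polyline>` with points (Y-flipped): 29.15,52.77 103.80,71.43 72.15,121.58 124.87,83.71 113.83,50.69 47.27,86.14.

<svg xmlns="http://www.w3.org/2000/svg" width="227.41mm" height="142.45mm" viewBox="0 0 227.41 142.45">
  <polyline points="209.99,47.22 198.45,36.53 189.67,29.12 183.64,24.99 180.37,24.15 179.85,26.59" fill="none" stroke="#ff00ff"/>
  <polygon points="87.84,24.36 138.80,14.80 35.67,105.80 156.92,68.01" fill="none" stroke="#ff8800"/>
  <polyline points="29.15,52.77 103.80,71.43 72.15,121.58 124.87,83.71 113.83,50.69 47.27,86.14" fill="none" stroke="#ff00ff"/>
</svg>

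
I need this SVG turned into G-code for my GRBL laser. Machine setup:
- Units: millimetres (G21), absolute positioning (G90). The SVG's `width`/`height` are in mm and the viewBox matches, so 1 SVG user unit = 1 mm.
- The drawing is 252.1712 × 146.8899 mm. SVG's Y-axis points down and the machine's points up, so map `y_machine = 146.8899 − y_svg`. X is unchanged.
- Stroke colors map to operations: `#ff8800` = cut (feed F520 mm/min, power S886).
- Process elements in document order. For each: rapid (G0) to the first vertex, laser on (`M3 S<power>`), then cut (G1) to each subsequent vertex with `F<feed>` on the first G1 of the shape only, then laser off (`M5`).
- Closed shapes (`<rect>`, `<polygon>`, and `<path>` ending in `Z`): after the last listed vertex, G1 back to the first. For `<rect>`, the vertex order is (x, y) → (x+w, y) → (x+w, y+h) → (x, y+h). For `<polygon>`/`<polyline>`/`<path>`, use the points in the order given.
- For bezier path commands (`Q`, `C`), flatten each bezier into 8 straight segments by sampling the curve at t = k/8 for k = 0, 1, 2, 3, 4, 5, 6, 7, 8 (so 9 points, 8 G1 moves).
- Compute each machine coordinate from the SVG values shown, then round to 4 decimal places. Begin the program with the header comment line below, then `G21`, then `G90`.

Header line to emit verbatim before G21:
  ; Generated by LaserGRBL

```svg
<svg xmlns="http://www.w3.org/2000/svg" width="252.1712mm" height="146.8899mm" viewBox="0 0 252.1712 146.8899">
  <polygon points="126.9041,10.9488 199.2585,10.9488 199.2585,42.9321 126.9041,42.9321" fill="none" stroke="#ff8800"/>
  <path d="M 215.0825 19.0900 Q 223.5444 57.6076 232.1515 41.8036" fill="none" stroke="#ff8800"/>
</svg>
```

; Generated by LaserGRBL
G21
G90
G0 X126.9041 Y135.9411
M3 S886
G1 X199.2585 Y135.9411 F520
G1 X199.2585 Y103.9578
G1 X126.9041 Y103.9578
G1 X126.9041 Y135.9411
M5
G0 X215.0825 Y127.7999
M3 S886
G1 X217.2002 Y119.0193 F520
G1 X219.3225 Y111.9362
G1 X221.4493 Y106.5507
G1 X223.5807 Y102.8627
G1 X225.7166 Y100.8723
G1 X227.8570 Y100.5794
G1 X230.0020 Y101.9841
G1 X232.1515 Y105.0863
M5

1 u = 1 mm; y_m = 146.8899 − y.

[1] `<polygon>` rectangle, #ff8800→cut S886 F520: (126.9041,135.9411) → (199.2585,135.9411) → (199.2585,103.9578) → (126.9041,103.9578) → (126.9041,135.9411) (closed)

[2] `<path>` quadratic bezier, #ff8800→cut S886 F520: (215.0825,127.7999) → (217.2002,119.0193) → (219.3225,111.9362) → (221.4493,106.5507) → (223.5807,102.8627) → (225.7166,100.8723) → (227.8570,100.5794) → (230.0020,101.9841) → (232.1515,105.0863)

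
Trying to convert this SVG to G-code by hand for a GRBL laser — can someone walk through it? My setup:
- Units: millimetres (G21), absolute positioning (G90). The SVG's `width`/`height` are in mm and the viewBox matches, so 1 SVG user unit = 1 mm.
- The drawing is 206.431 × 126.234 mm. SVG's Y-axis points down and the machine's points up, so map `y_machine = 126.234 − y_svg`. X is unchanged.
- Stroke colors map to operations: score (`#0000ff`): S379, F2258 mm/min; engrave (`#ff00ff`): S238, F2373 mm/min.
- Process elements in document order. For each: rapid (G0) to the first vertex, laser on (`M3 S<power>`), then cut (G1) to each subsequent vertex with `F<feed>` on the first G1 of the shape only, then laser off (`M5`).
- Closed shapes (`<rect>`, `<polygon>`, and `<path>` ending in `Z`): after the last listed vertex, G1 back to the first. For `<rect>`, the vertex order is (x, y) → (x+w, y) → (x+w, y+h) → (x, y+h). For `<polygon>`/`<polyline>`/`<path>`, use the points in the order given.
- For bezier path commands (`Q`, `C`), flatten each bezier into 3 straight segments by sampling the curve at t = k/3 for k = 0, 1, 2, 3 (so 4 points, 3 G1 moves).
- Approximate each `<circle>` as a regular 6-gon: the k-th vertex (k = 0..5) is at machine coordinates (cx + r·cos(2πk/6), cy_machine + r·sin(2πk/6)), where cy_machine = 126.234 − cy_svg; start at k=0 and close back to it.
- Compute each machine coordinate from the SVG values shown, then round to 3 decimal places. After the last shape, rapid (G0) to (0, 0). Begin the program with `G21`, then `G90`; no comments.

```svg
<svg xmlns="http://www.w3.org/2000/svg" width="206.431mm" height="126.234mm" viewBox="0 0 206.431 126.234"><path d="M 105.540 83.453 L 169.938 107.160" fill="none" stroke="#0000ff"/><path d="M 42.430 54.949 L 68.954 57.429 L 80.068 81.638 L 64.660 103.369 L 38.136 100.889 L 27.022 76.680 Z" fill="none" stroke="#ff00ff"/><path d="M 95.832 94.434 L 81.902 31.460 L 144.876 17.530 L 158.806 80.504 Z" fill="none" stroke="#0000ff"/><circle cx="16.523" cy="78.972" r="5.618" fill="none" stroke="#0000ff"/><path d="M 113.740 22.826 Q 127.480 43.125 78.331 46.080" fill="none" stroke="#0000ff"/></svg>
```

Since the viewBox matches the mm dimensions, user units are millimetres directly. The only transform is the Y-flip y_m = 126.234 − y_svg.

Shape 1 is a line segment drawn with `<path>`. Its stroke #0000ff means score at S379, F2258. After flipping Y the toolpath is (105.540,42.781) → (169.938,19.074).

Shape 2 is a regular polygon drawn with `<path>`. Its stroke #ff00ff means engrave at S238, F2373. After flipping Y the toolpath is (42.430,71.285) → (68.954,68.805) → (80.068,44.596) → (64.660,22.865) → (38.136,25.345) → (27.022,49.554) → (42.430,71.285), returning to the start.

Shape 3 is a regular polygon drawn with `<path>`. Its stroke #0000ff means score at S379, F2258. After flipping Y the toolpath is (95.832,31.800) → (81.902,94.774) → (144.876,108.704) → (158.806,45.730) → (95.832,31.800), returning to the start.

Shape 4 is a circle drawn with `<circle>`. Its stroke #0000ff means score at S379, F2258. After flipping Y the toolpath is (22.141,47.262) → (19.332,52.127) → (13.714,52.127) → (10.905,47.262) → (13.714,42.397) → (19.332,42.397) → (22.141,47.262), returning to the start.

Shape 5 is a quadratic bezier drawn with `<path>`. Its stroke #0000ff means score at S379, F2258. After flipping Y the toolpath is (113.740,103.408) → (115.912,91.802) → (104.109,84.051) → (78.331,80.154).

G21
G90
G0 X105.540 Y42.781
M3 S379
G1 X169.938 Y19.074 F2258
M5
G0 X42.430 Y71.285
M3 S238
G1 X68.954 Y68.805 F2373
G1 X80.068 Y44.596
G1 X64.660 Y22.865
G1 X38.136 Y25.345
G1 X27.022 Y49.554
G1 X42.430 Y71.285
M5
G0 X95.832 Y31.800
M3 S379
G1 X81.902 Y94.774 F2258
G1 X144.876 Y108.704
G1 X158.806 Y45.730
G1 X95.832 Y31.800
M5
G0 X22.141 Y47.262
M3 S379
G1 X19.332 Y52.127 F2258
G1 X13.714 Y52.127
G1 X10.905 Y47.262
G1 X13.714 Y42.397
G1 X19.332 Y42.397
G1 X22.141 Y47.262
M5
G0 X113.740 Y103.408
M3 S379
G1 X115.912 Y91.802 F2258
G1 X104.109 Y84.051
G1 X78.331 Y80.154
M5
G0 X0.000 Y0.000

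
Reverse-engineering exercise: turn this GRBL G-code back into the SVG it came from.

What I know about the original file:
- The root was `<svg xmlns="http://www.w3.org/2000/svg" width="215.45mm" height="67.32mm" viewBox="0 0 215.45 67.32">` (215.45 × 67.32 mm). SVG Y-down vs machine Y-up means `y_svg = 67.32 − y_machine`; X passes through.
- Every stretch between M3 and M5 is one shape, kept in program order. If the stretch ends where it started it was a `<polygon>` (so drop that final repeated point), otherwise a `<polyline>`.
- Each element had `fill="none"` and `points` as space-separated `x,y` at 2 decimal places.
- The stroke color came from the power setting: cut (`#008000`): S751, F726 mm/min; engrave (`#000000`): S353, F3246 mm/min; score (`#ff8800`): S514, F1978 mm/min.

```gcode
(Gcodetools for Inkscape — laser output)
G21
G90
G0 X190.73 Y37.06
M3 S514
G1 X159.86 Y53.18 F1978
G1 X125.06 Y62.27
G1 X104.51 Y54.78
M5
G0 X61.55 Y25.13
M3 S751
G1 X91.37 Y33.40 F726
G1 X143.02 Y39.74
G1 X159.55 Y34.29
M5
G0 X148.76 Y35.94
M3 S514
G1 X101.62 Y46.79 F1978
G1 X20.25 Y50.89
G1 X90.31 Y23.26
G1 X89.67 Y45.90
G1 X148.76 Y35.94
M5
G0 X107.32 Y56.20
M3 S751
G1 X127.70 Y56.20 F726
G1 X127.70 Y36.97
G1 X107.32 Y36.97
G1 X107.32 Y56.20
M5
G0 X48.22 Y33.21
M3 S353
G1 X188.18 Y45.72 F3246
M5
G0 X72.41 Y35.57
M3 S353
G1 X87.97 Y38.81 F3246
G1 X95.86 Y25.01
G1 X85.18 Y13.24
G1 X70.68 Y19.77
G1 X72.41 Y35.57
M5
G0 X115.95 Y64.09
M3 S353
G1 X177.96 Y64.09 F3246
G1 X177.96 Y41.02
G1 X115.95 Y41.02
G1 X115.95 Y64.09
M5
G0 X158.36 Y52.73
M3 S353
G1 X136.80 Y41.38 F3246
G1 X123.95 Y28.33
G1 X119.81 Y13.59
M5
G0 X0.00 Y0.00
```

Each laser-on run becomes one SVG element. Flip Y back into SVG space with y_svg = 67.32 − y_machine.

Run 1: the run's S514 means `#ff8800` (score). The run is open, so emit a `<polyline>` with points (Y-flipped): 190.73,30.26 159.86,14.14 125.06,5.05 104.51,12.54.

Run 2: S751 ⇒ cut layer `#008000`. The run is open, so emit a `<polyline>` with points (Y-flipped): 61.55,42.19 91.37,33.92 143.02,27.58 159.55,33.03.

Run 3: power S514 maps to stroke `#ff8800` (score). The run returns to its start, so emit a `<polygon>` with points (Y-flipped): 148.76,31.38 101.62,20.53 20.25,16.43 90.31,44.06 89.67,21.42.

Run 4: power S751 maps to stroke `#008000` (cut). The run returns to its start, so emit a `<polygon>` with points (Y-flipped): 107.32,11.12 127.70,11.12 127.70,30.35 107.32,30.35.

Run 5: the run's S353 means `#000000` (engrave). The run is open, so emit a `<polyline>` with points (Y-flipped): 48.22,34.11 188.18,21.60.

Run 6: S353 ⇒ engrave layer `#000000`. The run returns to its start, so emit a `<polygon>` with points (Y-flipped): 72.41,31.75 87.97,28.51 95.86,42.31 85.18,54.08 70.68,47.55.

Run 7: the run's S353 means `#000000` (engrave). The run returns to its start, so emit a `<polygon>` with points (Y-flipped): 115.95,3.23 177.96,3.23 177.96,26.30 115.95,26.30.

Run 8: S353 ⇒ engrave layer `#000000`. The run is open, so emit a `<polyline>` with points (Y-flipped): 158.36,14.59 136.80,25.94 123.95,38.99 119.81,53.73.

<svg xmlns="http://www.w3.org/2000/svg" width="215.45mm" height="67.32mm" viewBox="0 0 215.45 67.32">
  <polyline points="190.73,30.26 159.86,14.14 125.06,5.05 104.51,12.54" fill="none" stroke="#ff8800"/>
  <polyline points="61.55,42.19 91.37,33.92 143.02,27.58 159.55,33.03" fill="none" stroke="#008000"/>
  <polygon points="148.76,31.38 101.62,20.53 20.25,16.43 90.31,44.06 89.67,21.42" fill="none" stroke="#ff8800"/>
  <polygon points="107.32,11.12 127.70,11.12 127.70,30.35 107.32,30.35" fill="none" stroke="#008000"/>
  <polyline points="48.22,34.11 188.18,21.60" fill="none" stroke="#000000"/>
  <polygon points="72.41,31.75 87.97,28.51 95.86,42.31 85.18,54.08 70.68,47.55" fill="none" stroke="#000000"/>
  <polygon points="115.95,3.23 177.96,3.23 177.96,26.30 115.95,26.30" fill="none" stroke="#000000"/>
  <polyline points="158.36,14.59 136.80,25.94 123.95,38.99 119.81,53.73" fill="none" stroke="#000000"/>
</svg>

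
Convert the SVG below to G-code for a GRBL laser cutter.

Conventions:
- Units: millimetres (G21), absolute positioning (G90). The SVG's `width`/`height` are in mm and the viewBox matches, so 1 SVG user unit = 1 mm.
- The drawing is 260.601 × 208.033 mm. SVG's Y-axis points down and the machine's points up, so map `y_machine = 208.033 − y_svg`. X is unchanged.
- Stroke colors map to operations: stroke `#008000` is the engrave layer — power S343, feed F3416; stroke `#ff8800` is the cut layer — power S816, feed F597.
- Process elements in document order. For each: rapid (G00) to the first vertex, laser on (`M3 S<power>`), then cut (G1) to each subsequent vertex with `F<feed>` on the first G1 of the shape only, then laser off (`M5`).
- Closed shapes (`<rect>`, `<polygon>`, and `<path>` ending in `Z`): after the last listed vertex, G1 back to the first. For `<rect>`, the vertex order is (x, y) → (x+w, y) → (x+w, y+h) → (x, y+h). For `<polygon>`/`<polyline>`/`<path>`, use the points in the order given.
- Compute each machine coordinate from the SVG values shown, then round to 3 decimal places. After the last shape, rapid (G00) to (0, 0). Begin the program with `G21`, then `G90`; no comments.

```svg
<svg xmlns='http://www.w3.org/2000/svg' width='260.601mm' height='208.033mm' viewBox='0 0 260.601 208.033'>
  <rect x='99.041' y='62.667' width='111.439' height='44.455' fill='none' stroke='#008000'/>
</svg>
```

G21
G90
G00 X99.041 Y145.366
M3 S343
G1 X210.480 Y145.366 F3416
G1 X210.480 Y100.911
G1 X99.041 Y100.911
G1 X99.041 Y145.366
M5
G00 X0.000 Y0.000

Since the viewBox matches the mm dimensions, user units are millimetres directly. The only transform is the Y-flip y_m = 208.033 − y_svg.

Shape 1 is a rectangle drawn with `<rect>`. Its stroke #008000 means engrave at S343, F3416. After flipping Y the toolpath is (99.041,145.366) → (210.480,145.366) → (210.480,100.911) → (99.041,100.911) → (99.041,145.366), returning to the start.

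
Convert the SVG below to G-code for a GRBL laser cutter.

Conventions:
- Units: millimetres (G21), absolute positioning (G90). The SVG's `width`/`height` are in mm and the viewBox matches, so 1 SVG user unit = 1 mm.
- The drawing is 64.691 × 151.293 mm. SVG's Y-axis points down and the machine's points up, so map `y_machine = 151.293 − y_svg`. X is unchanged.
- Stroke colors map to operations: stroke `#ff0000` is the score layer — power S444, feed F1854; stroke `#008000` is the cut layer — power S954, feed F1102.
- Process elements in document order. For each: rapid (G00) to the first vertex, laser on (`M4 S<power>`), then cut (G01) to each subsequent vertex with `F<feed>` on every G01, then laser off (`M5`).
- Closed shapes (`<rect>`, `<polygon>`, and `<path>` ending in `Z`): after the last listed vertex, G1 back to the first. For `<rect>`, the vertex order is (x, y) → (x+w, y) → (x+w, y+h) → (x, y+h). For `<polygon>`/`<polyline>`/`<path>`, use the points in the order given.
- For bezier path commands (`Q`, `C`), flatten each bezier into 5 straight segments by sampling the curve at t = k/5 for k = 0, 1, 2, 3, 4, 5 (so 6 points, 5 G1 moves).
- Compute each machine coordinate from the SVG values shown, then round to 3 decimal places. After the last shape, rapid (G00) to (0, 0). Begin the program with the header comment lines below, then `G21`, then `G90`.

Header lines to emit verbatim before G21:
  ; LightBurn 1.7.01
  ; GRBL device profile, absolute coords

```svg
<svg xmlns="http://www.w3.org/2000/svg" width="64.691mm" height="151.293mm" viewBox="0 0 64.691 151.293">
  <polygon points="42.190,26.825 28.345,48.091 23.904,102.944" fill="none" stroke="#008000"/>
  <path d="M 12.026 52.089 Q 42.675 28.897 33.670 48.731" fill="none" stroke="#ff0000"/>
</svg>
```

; LightBurn 1.7.01
; GRBL device profile, absolute coords
G21
G90
G00 X42.190 Y124.468
M4 S954
G01 X28.345 Y103.202 F1102
G01 X23.904 Y48.349 F1102
G01 X42.190 Y124.468 F1102
M5
G00 X12.026 Y99.204
M4 S444
G01 X22.699 Y106.760 F1854
G01 X30.201 Y110.873 F1854
G01 X34.529 Y111.545 F1854
G01 X35.686 Y108.775 F1854
G01 X33.670 Y102.562 F1854
M5
G00 X0.000 Y0.000

viewBox `0 0 64.691 151.293` with mm width/height → 1 unit = 1 mm. Flip: y_m = 151.293 − y_svg.

**Shape 1** — `<polygon>` closed polygon, stroke `#008000` → cut (S954, F1102). Machine vertices: (42.190,124.468) → (28.345,103.202) → (23.904,48.349) → (42.190,124.468). Closed: final G1 returns to the first vertex.

**Shape 2** — `<path>` quadratic bezier, stroke `#ff0000` → score (S444, F1854). Control points (SVG): P0=(12.026,52.089), P1=(42.675,28.897), P2=(33.670,48.731); sampled at t=k/5. Machine vertices: (12.026,99.204) → (22.699,106.760) → (30.201,110.873) → (34.529,111.545) → (35.686,108.775) → (33.670,102.562). Open path.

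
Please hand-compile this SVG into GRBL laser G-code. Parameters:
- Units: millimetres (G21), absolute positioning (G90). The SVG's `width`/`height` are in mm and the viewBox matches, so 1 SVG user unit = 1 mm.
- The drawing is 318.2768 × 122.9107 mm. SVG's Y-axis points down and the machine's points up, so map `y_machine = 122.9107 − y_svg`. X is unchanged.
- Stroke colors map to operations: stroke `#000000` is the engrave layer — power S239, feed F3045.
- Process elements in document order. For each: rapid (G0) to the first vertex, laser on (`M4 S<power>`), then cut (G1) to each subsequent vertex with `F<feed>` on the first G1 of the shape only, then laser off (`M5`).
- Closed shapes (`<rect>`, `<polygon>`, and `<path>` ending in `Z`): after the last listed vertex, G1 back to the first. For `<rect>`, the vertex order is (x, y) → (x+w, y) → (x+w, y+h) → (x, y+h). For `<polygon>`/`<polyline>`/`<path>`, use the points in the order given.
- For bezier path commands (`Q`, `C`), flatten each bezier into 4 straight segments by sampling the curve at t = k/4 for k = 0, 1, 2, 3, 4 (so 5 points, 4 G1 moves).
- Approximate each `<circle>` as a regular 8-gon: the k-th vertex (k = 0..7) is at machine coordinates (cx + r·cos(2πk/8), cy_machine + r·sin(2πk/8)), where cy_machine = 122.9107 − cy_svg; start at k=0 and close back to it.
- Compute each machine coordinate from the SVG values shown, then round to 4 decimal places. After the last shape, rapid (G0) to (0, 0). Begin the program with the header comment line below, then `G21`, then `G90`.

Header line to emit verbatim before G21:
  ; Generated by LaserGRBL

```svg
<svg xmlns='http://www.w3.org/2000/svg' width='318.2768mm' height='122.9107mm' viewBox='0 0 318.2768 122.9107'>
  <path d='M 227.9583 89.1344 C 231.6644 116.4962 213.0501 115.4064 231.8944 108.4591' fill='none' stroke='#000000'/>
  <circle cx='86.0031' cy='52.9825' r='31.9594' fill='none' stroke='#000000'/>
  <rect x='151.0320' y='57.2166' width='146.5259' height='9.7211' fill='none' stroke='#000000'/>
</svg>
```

; Generated by LaserGRBL
G21
G90
G0 X227.9583 Y33.7763
M4 S239
G1 X227.4868 Y18.2366 F3045
G1 X224.2495 Y11.2480
G1 X223.8506 Y10.6924
G1 X231.8944 Y14.4516
M5
G0 X117.9625 Y69.9282
M4 S239
G1 X108.6018 Y92.5269 F3045
G1 X86.0031 Y101.8876
G1 X63.4044 Y92.5269
G1 X54.0437 Y69.9282
G1 X63.4044 Y47.3295
G1 X86.0031 Y37.9688
G1 X108.6018 Y47.3295
G1 X117.9625 Y69.9282
M5
G0 X151.0320 Y65.6941
M4 S239
G1 X297.5579 Y65.6941 F3045
G1 X297.5579 Y55.9730
G1 X151.0320 Y55.9730
G1 X151.0320 Y65.6941
M5
G0 X0.0000 Y0.0000

1 u = 1 mm; y_m = 122.9107 − y.

[1] `<path>` cubic bezier, #000000→engrave S239 F3045: (227.9583,33.7763) → (227.4868,18.2366) → (224.2495,11.2480) → (223.8506,10.6924) → (231.8944,14.4516)

[2] `<circle>` circle, #000000→engrave S239 F3045: (117.9625,69.9282) → (108.6018,92.5269) → (86.0031,101.8876) → (63.4044,92.5269) → (54.0437,69.9282) → (63.4044,47.3295) → (86.0031,37.9688) → (108.6018,47.3295) → (117.9625,69.9282) (closed)

[3] `<rect>` rectangle, #000000→engrave S239 F3045: (151.0320,65.6941) → (297.5579,65.6941) → (297.5579,55.9730) → (151.0320,55.9730) → (151.0320,65.6941) (closed)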